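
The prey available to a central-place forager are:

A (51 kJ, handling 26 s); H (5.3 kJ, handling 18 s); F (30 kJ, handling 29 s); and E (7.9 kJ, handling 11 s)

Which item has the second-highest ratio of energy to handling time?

Profitability E/h (kJ/s): A = 51/26 = 1.96, H = 5.3/18 = 0.294, F = 30/29 = 1.03, E = 7.9/11 = 0.718.
Ranked: A > F > E > H.

F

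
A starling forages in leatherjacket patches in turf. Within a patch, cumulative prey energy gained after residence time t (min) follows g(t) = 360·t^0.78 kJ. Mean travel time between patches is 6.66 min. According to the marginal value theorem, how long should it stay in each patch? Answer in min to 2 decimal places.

23.61 min

Maximise g(t)/(T+t): set derivative to zero → g'(t)(T+t) = g(t).
g'(t) = 0.78·360·t^-0.22. Setting 0.78·360·t^-0.22 = 360·t^0.78/(6.66+t) gives 0.78(6.66+t) = t, so 0.22·t = 0.78×6.66.
t* = 0.78×6.66/0.22 = 23.61 min.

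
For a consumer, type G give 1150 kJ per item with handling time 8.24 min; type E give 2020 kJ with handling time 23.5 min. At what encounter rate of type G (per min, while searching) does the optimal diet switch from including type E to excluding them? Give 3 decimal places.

At the threshold, the rate on type G alone equals the profitability of type E: λ·1150/(1 + λ·8.24) = 2020/23.5 = 85.96.
Rearranging, λ(1150 − 85.96×8.24) = 85.96, so λ = 85.96/441.7 = 0.1946 per min.

0.195 per min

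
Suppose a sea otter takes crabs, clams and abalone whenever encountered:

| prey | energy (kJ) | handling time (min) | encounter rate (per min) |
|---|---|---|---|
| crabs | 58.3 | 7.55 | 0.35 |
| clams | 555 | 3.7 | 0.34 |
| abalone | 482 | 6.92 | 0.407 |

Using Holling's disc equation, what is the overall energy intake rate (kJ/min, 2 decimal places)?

R = (0.35×58.3 + 0.34×555 + 0.407×482) / (1 + 0.35×7.55 + 0.34×3.7 + 0.407×6.92) = 405.3/7.717 = 52.52 kJ/min.

52.52 kJ/min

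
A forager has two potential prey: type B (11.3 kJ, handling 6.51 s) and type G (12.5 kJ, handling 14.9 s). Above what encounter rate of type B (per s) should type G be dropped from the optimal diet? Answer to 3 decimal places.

Drop type G once their profitability E₂/h₂ falls below the rate achievable on type B alone: E₂/h₂ = λE₁/(1 + λh₁).
Solve for λ: λE₁h₂ = E₂(1 + λh₁) → λ(E₁h₂ − E₂h₁) = E₂ → λ = E₂/(E₁h₂ − E₂h₁).
λ = 12.5/(11.3×14.9 − 12.5×6.51) = 12.5/87 = 0.1437 per s.

0.144 per s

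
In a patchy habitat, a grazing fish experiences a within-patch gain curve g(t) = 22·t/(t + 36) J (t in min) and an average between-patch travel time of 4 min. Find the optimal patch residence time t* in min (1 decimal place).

12.0 min

By the marginal value theorem, leave when the instantaneous gain rate g'(t) equals the habitat-wide average g(t)/(T + t).
g'(t) = 22·36/(t + 36)². Setting 22·36/(t+36)² = 22t/[(t+36)(4+t)] gives 36(4+t) = t(t+36), so t² = 36×4 = 144.
t* = √144 = 12 min.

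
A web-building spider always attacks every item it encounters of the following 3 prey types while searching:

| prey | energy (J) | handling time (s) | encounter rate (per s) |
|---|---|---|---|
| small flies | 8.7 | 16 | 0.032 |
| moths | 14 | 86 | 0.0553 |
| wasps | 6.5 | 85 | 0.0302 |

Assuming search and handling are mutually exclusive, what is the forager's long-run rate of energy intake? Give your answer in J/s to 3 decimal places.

0.141 J/s

R = Σλ_iE_i / (1 + Σλ_ih_i)
Numerator: 0.032×8.7 + 0.0553×14 + 0.0302×6.5 = 1.249
Denominator: 1 + 0.032×16 + 0.0553×86 + 0.0302×85 = 8.835
R = 1.249/8.835 = 0.1414 J/s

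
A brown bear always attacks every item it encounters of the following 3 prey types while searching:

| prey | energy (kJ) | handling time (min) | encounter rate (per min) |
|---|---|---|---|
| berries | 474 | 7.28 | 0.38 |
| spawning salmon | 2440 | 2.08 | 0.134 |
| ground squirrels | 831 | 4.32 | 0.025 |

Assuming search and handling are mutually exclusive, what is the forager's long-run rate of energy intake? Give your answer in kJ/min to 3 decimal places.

R = (0.38×474 + 0.134×2440 + 0.025×831) / (1 + 0.38×7.28 + 0.134×2.08 + 0.025×4.32) = 527.9/4.153 = 127.1 kJ/min.

127.098 kJ/min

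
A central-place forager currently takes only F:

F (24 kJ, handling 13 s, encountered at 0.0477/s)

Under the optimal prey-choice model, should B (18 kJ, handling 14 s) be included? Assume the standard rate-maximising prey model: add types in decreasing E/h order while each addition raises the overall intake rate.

Yes

Current rate: (0.0477×24)/(1 + 0.0477×13) = 0.7066 kJ/s.
Profitability of B: 18/14 = 1.286 kJ/s.
1.286 > 0.7066, so adding B raises the average — include it.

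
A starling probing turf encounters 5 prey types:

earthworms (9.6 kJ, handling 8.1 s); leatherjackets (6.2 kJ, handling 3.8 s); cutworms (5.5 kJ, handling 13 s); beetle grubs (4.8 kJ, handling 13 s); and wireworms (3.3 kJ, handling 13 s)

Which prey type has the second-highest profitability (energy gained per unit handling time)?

In descending order of E/h:
leatherjackets: 6.2/3.8 = 1.63 kJ/s
earthworms: 9.6/8.1 = 1.19 kJ/s
cutworms: 5.5/13 = 0.423 kJ/s
beetle grubs: 4.8/13 = 0.369 kJ/s
wireworms: 3.3/13 = 0.254 kJ/s

earthworms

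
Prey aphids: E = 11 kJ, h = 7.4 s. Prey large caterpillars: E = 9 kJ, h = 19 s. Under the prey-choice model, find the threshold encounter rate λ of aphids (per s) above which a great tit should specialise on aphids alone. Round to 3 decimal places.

The zero-one rule: include large caterpillars iff E₂/h₂ > λE₁/(1+λh₁). Equality gives the switch point.
λE₁h₂ = E₂ + λE₂h₁ ⇒ λ = E₂/(E₁h₂ − E₂h₁) = 9/(209 − 66.6) = 0.0632 per s.

0.063 per s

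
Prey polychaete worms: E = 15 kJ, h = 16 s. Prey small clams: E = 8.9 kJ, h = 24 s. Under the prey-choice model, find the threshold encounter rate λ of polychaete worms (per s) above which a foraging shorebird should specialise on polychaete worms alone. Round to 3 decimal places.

0.041 per s

The zero-one rule: include small clams iff E₂/h₂ > λE₁/(1+λh₁). Equality gives the switch point.
λE₁h₂ = E₂ + λE₂h₁ ⇒ λ = E₂/(E₁h₂ − E₂h₁) = 8.9/(360 − 142.4) = 0.0409 per s.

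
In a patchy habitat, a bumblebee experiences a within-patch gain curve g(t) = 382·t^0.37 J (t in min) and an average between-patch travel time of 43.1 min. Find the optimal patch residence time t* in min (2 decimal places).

25.31 min

Optimal t* satisfies g'(t*) = g(t*)/(T + t*).
g'(t) = 0.37·382·t^-0.63. Setting 0.37·382·t^-0.63 = 382·t^0.37/(43.1+t) gives 0.37(43.1+t) = t, so 0.63·t = 0.37×43.1.
t* = 0.37×43.1/0.63 = 25.31 min.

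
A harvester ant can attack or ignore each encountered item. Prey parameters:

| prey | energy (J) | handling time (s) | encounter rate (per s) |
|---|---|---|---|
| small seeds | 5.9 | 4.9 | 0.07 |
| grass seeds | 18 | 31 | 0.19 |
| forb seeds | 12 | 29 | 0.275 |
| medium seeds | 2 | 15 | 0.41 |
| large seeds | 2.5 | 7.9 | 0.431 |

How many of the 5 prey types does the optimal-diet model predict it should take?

E/h in descending order: small seeds 1.2, grass seeds 0.581, forb seeds 0.414, large seeds 0.316, medium seeds 0.133 J/s. The optimal diet is the largest prefix of this list for which every included type satisfies E_i/h_i > R on the types above it.
Rate on top 1: 0.3075. grass seeds: 0.581 > 0.3075 → include.
Rate on top 2: 0.5299. forb seeds: 0.414 < 0.5299 → exclude; stop.
Optimal diet: small seeds, grass seeds — 2 of 5 types.

2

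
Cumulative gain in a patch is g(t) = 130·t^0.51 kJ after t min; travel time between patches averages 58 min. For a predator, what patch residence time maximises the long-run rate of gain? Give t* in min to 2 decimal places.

60.37 min

Maximise g(t)/(T+t): set derivative to zero → g'(t)(T+t) = g(t).
g'(t) = 0.51·130·t^-0.49. Setting 0.51·130·t^-0.49 = 130·t^0.51/(58+t) gives 0.51(58+t) = t, so 0.49·t = 0.51×58.
t* = 0.51×58/0.49 = 60.37 min.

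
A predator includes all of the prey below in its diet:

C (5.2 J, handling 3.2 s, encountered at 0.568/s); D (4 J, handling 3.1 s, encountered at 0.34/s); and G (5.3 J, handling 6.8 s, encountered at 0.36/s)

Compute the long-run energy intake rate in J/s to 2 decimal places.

Energy encountered per unit search time: 0.568×5.2 + 0.34×4 + 0.36×5.3 = 6.222 J/s.
Handling time per unit search time: 0.568×3.2 + 0.34×3.1 + 0.36×6.8 = 5.32.
Rate = 6.222/(1 + 5.32) = 0.9845 J/s.

0.98 J/s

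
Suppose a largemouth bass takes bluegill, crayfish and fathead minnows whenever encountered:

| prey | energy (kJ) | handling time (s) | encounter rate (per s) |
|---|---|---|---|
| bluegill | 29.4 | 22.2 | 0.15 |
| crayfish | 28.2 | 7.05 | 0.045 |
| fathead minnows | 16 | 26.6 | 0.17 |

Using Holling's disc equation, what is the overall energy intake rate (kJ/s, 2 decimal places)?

R = (0.15×29.4 + 0.045×28.2 + 0.17×16) / (1 + 0.15×22.2 + 0.045×7.05 + 0.17×26.6) = 8.399/9.169 = 0.916 kJ/s.

0.92 kJ/s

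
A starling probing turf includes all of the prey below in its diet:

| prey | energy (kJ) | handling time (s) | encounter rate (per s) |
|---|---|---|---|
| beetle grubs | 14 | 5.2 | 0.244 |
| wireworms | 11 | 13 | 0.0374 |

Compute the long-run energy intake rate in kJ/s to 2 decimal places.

1.39 kJ/s

Energy encountered per unit search time: 0.244×14 + 0.0374×11 = 3.827 kJ/s.
Handling time per unit search time: 0.244×5.2 + 0.0374×13 = 1.755.
Rate = 3.827/(1 + 1.755) = 1.389 kJ/s.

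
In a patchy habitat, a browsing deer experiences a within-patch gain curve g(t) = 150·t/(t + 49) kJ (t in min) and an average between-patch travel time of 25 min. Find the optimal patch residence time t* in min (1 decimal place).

35.0 min

Maximise g(t)/(T+t): set derivative to zero → g'(t)(T+t) = g(t).
g'(t) = 150·49/(t + 49)². Setting 150·49/(t+49)² = 150t/[(t+49)(25+t)] gives 49(25+t) = t(t+49), so t² = 49×25 = 1225.
t* = √1225 = 35 min.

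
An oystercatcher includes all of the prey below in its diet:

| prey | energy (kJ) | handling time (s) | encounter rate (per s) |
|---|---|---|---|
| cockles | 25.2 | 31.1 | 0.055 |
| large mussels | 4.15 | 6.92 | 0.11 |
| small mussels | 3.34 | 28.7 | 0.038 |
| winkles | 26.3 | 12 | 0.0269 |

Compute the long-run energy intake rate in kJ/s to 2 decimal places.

R = Σλ_iE_i / (1 + Σλ_ih_i)
Numerator: 0.055×25.2 + 0.11×4.15 + 0.038×3.34 + 0.0269×26.3 = 2.677
Denominator: 1 + 0.055×31.1 + 0.11×6.92 + 0.038×28.7 + 0.0269×12 = 4.885
R = 2.677/4.885 = 0.548 kJ/s

0.55 kJ/s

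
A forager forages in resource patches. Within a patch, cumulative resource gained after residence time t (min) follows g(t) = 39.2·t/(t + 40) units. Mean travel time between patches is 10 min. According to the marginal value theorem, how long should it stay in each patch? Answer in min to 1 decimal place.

Maximise g(t)/(T+t): set derivative to zero → g'(t)(T+t) = g(t).
g'(t) = 39.2·40/(t + 40)². Setting 39.2·40/(t+40)² = 39.2t/[(t+40)(10+t)] gives 40(10+t) = t(t+40), so t² = 40×10 = 400.
t* = √400 = 20 min.

20.0 min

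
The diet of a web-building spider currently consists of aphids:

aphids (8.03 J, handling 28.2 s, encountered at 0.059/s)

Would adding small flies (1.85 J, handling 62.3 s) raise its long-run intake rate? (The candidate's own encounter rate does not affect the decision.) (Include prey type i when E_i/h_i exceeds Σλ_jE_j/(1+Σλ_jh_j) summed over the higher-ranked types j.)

Intake rate on the current diet: R = (0.059×8.03) / (1 + 0.059×28.2) = 0.4738/2.664 = 0.1779 J/s.
small flies: E/h = 1.85/62.3 = 0.0297 J/s.
0.0297 < 0.1779, so adding small flies would lower the average — exclude it.

No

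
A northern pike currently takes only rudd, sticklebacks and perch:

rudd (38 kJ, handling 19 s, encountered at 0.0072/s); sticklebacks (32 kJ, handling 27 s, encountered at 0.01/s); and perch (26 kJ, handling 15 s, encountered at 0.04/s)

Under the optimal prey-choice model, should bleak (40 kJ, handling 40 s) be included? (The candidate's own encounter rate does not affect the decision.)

On rudd, sticklebacks and perch alone, R = ΣλE/(1+Σλh) = 1.634/2.007 = 0.814 kJ/s.
Profitability of bleak: 40/40 = 1 kJ/s.
Since 1 > R, including bleak increases the long-run rate.

Yes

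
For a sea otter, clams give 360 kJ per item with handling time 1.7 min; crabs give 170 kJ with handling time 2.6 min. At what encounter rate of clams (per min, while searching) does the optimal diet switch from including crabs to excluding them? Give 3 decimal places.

The zero-one rule: include crabs iff E₂/h₂ > λE₁/(1+λh₁). Equality gives the switch point.
λE₁h₂ = E₂ + λE₂h₁ ⇒ λ = E₂/(E₁h₂ − E₂h₁) = 170/(936 − 289) = 0.2628 per min.

0.263 per min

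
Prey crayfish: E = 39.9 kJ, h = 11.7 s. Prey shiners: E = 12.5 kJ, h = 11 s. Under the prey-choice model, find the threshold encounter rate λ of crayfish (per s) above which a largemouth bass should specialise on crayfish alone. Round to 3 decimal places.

Drop shiners once their profitability E₂/h₂ falls below the rate achievable on crayfish alone: E₂/h₂ = λE₁/(1 + λh₁).
Solve for λ: λE₁h₂ = E₂(1 + λh₁) → λ(E₁h₂ − E₂h₁) = E₂ → λ = E₂/(E₁h₂ − E₂h₁).
λ = 12.5/(39.9×11 − 12.5×11.7) = 12.5/292.6 = 0.04271 per s.

0.043 per s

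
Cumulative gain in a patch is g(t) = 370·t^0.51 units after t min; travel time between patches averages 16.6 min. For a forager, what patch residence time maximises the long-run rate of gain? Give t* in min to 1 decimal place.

Optimal t* satisfies g'(t*) = g(t*)/(T + t*).
g'(t) = 0.51·370·t^-0.49. Setting 0.51·370·t^-0.49 = 370·t^0.51/(16.6+t) gives 0.51(16.6+t) = t, so 0.49·t = 0.51×16.6.
t* = 0.51×16.6/0.49 = 17.28 min.

17.3 min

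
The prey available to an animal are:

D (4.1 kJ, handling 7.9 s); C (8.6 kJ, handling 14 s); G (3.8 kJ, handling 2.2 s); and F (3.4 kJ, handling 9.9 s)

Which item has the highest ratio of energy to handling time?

Profitability E/h (kJ/s): D = 4.1/7.9 = 0.519, C = 8.6/14 = 0.614, G = 3.8/2.2 = 1.73, F = 3.4/9.9 = 0.343.
Ranked: G > C > D > F.

G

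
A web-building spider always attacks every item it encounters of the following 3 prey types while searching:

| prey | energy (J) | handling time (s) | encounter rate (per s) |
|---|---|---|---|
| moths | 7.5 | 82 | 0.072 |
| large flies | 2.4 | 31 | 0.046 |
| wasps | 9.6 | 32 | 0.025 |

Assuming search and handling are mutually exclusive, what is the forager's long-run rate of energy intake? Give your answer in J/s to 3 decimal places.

R = (0.072×7.5 + 0.046×2.4 + 0.025×9.6) / (1 + 0.072×82 + 0.046×31 + 0.025×32) = 0.8904/9.13 = 0.09752 J/s.

0.098 J/s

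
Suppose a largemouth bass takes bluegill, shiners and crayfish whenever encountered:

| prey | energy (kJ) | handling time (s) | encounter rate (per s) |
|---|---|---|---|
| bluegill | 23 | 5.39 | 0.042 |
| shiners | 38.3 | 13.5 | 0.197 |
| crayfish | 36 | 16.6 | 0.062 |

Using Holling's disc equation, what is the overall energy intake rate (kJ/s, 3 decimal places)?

R = (0.042×23 + 0.197×38.3 + 0.062×36) / (1 + 0.042×5.39 + 0.197×13.5 + 0.062×16.6) = 10.74/4.915 = 2.186 kJ/s.

2.186 kJ/s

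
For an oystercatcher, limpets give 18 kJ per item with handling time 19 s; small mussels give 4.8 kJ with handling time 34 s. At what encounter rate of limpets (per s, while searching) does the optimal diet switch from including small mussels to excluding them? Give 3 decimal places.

0.009 per s

The zero-one rule: include small mussels iff E₂/h₂ > λE₁/(1+λh₁). Equality gives the switch point.
λE₁h₂ = E₂ + λE₂h₁ ⇒ λ = E₂/(E₁h₂ − E₂h₁) = 4.8/(612 − 91.2) = 0.009217 per s.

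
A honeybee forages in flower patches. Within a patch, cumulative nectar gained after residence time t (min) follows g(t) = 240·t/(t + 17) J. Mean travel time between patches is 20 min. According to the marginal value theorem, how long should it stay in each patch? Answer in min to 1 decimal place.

Maximise g(t)/(T+t): set derivative to zero → g'(t)(T+t) = g(t).
g'(t) = 240·17/(t + 17)². Setting 240·17/(t+17)² = 240t/[(t+17)(20+t)] gives 17(20+t) = t(t+17), so t² = 17×20 = 340.
t* = √340 = 18.44 min.

18.4 min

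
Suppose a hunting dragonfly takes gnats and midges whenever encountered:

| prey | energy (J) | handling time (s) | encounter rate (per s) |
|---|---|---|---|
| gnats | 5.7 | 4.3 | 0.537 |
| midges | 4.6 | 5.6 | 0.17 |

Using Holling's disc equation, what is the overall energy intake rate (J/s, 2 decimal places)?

0.90 J/s

Energy encountered per unit search time: 0.537×5.7 + 0.17×4.6 = 3.843 J/s.
Handling time per unit search time: 0.537×4.3 + 0.17×5.6 = 3.261.
Rate = 3.843/(1 + 3.261) = 0.9019 J/s.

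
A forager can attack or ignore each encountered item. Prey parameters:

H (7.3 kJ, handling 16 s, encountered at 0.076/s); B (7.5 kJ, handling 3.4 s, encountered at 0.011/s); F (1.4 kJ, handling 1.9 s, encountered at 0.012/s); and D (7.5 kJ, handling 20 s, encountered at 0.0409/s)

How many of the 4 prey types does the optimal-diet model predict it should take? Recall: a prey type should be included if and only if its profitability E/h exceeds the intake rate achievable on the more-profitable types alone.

4

Rank by E/h (kJ/s): B 2.21, F 0.737, H 0.456, D 0.375. Include each in turn until the next type's E/h falls below the running intake rate.
Rate on top 1: 0.07953. F: 0.737 > 0.07953 → include.
Rate on top 2: 0.09366. H: 0.456 > 0.09366 → include.
Rate on top 3: 0.2874. D: 0.375 > 0.2874 → include.
Optimal diet: B, F, H, D — 4 of 4 types.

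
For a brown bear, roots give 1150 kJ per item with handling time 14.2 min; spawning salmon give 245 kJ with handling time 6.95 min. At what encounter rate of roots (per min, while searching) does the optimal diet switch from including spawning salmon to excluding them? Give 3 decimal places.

The zero-one rule: include spawning salmon iff E₂/h₂ > λE₁/(1+λh₁). Equality gives the switch point.
λE₁h₂ = E₂ + λE₂h₁ ⇒ λ = E₂/(E₁h₂ − E₂h₁) = 245/(7992 − 3479) = 0.05428 per min.

0.054 per min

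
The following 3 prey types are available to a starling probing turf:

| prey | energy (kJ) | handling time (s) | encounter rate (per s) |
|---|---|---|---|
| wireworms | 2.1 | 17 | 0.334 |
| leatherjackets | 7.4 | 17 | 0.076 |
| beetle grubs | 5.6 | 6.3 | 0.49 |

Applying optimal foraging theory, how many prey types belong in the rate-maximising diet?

Rank by E/h (kJ/s): beetle grubs 0.889, leatherjackets 0.435, wireworms 0.124. Include each in turn until the next type's E/h falls below the running intake rate.
Rate on top 1: 0.6714. leatherjackets: 0.435 < 0.6714 → exclude; stop.
Optimal diet: beetle grubs — 1 of 3 types.

1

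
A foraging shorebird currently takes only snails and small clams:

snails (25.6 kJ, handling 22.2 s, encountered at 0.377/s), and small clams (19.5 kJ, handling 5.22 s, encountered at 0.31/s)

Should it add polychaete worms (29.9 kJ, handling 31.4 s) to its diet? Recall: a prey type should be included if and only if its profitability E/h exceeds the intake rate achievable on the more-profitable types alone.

No

On snails and small clams alone, R = ΣλE/(1+Σλh) = 15.7/10.99 = 1.429 kJ/s.
polychaete worms: E/h = 29.9/31.4 = 0.9522 kJ/s.
0.9522 < 1.429, so adding polychaete worms would lower the average — exclude it.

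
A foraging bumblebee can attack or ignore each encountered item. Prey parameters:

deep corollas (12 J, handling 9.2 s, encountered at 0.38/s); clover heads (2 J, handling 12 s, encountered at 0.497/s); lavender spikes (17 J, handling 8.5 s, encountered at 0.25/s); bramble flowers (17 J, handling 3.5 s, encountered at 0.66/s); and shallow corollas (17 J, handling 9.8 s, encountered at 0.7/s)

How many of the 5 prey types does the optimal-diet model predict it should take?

Profitabilities (E/h, J/s): bramble flowers 4.86, lavender spikes 2, shallow corollas 1.73, deep corollas 1.3, clover heads 0.167. Add prey in this order while the next type's profitability exceeds the intake rate on those already taken.
Rate on top 1: 3.39. lavender spikes: 2 < 3.39 → exclude; stop.
Optimal diet: bramble flowers — 1 of 5 types.

1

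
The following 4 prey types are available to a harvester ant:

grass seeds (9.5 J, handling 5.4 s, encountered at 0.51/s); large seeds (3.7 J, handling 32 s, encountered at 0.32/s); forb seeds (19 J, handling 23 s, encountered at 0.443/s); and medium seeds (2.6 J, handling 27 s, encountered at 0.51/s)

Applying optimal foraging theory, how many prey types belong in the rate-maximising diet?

Rank by E/h (J/s): grass seeds 1.76, forb seeds 0.826, large seeds 0.116, medium seeds 0.0963. Include each in turn until the next type's E/h falls below the running intake rate.
Rate on top 1: 1.291. forb seeds: 0.826 < 1.291 → exclude; stop.
Optimal diet: grass seeds — 1 of 4 types.

1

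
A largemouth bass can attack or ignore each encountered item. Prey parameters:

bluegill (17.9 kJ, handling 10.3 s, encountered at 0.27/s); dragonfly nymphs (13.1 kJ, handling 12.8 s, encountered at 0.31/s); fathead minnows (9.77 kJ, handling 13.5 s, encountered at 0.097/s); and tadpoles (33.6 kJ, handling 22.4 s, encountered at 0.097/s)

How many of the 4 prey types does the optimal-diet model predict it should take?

2

Rank by E/h (kJ/s): bluegill 1.74, tadpoles 1.5, dragonfly nymphs 1.02, fathead minnows 0.724. Include each in turn until the next type's E/h falls below the running intake rate.
Rate on top 1: 1.278. tadpoles: 1.5 > 1.278 → include.
Rate on top 2: 1.359. dragonfly nymphs: 1.02 < 1.359 → exclude; stop.
Optimal diet: bluegill, tadpoles — 2 of 4 types.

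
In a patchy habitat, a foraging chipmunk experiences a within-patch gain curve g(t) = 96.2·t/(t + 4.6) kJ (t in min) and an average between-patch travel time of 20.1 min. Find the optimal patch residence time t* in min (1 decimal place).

Optimal t* satisfies g'(t*) = g(t*)/(T + t*).
g'(t) = 96.2·4.6/(t + 4.6)². Setting 96.2·4.6/(t+4.6)² = 96.2t/[(t+4.6)(20.1+t)] gives 4.6(20.1+t) = t(t+4.6), so t² = 4.6×20.1 = 92.46.
t* = √92.46 = 9.616 min.

9.6 min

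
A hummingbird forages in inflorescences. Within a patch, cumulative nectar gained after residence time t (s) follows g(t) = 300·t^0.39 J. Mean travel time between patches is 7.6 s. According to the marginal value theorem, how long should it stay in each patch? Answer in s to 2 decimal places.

Maximise g(t)/(T+t): set derivative to zero → g'(t)(T+t) = g(t).
g'(t) = 0.39·300·t^-0.61. Setting 0.39·300·t^-0.61 = 300·t^0.39/(7.6+t) gives 0.39(7.6+t) = t, so 0.61·t = 0.39×7.6.
t* = 0.39×7.6/0.61 = 4.859 s.

4.86 s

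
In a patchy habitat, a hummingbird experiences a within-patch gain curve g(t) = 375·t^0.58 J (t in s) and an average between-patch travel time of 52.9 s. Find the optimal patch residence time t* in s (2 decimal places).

By the marginal value theorem, leave when the instantaneous gain rate g'(t) equals the habitat-wide average g(t)/(T + t).
g'(t) = 0.58·375·t^-0.42. Setting 0.58·375·t^-0.42 = 375·t^0.58/(52.9+t) gives 0.58(52.9+t) = t, so 0.42·t = 0.58×52.9.
t* = 0.58×52.9/0.42 = 73.05 s.

73.05 s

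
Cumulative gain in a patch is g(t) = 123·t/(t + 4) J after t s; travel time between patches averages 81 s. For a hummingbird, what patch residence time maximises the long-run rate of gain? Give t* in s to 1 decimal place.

18.0 s

Optimal t* satisfies g'(t*) = g(t*)/(T + t*).
g'(t) = 123·4/(t + 4)². Setting 123·4/(t+4)² = 123t/[(t+4)(81+t)] gives 4(81+t) = t(t+4), so t² = 4×81 = 324.
t* = √324 = 18 s.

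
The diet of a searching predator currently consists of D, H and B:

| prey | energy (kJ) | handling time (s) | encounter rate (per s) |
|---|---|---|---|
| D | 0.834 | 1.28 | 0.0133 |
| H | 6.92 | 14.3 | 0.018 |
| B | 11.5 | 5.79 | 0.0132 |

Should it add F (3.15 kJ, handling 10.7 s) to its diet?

Yes

Current rate: (0.0133×0.834 + 0.018×6.92 + 0.0132×11.5)/(1 + 0.0133×1.28 + 0.018×14.3 + 0.0132×5.79) = 0.2128 kJ/s.
F: E/h = 3.15/10.7 = 0.2944 kJ/s.
0.2944 > 0.2128, so adding F raises the average — include it.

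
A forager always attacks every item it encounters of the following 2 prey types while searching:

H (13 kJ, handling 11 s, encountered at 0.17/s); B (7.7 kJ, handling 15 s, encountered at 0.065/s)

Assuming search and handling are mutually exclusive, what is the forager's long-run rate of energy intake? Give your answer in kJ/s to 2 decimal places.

R = (0.17×13 + 0.065×7.7) / (1 + 0.17×11 + 0.065×15) = 2.711/3.845 = 0.7049 kJ/s.

0.70 kJ/s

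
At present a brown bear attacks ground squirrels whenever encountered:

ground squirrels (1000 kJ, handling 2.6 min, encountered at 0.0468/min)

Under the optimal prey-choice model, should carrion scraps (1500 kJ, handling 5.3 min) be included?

On ground squirrels alone, R = ΣλE/(1+Σλh) = 46.8/1.122 = 41.72 kJ/min.
carrion scraps: E/h = 1500/5.3 = 283 kJ/min.
Since 283 > R, including carrion scraps increases the long-run rate.

Yes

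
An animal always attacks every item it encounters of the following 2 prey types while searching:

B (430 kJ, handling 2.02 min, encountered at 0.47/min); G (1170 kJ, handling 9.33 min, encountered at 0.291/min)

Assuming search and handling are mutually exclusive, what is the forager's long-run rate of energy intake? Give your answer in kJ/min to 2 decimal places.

R = Σλ_iE_i / (1 + Σλ_ih_i)
Numerator: 0.47×430 + 0.291×1170 = 542.6
Denominator: 1 + 0.47×2.02 + 0.291×9.33 = 4.664
R = 542.6/4.664 = 116.3 kJ/min

116.32 kJ/min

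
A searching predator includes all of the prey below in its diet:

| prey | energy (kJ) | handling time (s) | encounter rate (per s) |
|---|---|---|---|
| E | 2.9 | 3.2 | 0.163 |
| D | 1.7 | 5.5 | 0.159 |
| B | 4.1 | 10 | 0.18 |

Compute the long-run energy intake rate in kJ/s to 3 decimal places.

0.353 kJ/s

R = (0.163×2.9 + 0.159×1.7 + 0.18×4.1) / (1 + 0.163×3.2 + 0.159×5.5 + 0.18×10) = 1.481/4.196 = 0.3529 kJ/s.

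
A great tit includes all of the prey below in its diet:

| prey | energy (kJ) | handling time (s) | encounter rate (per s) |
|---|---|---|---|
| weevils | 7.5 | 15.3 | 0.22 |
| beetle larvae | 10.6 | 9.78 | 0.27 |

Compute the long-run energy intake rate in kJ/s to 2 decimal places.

0.64 kJ/s

R = (0.22×7.5 + 0.27×10.6) / (1 + 0.22×15.3 + 0.27×9.78) = 4.512/7.007 = 0.644 kJ/s.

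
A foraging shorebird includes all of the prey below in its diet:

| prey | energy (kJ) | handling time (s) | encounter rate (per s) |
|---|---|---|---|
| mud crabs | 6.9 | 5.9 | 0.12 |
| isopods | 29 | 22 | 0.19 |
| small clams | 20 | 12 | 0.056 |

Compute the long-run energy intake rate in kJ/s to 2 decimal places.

1.14 kJ/s

R = Σλ_iE_i / (1 + Σλ_ih_i)
Numerator: 0.12×6.9 + 0.19×29 + 0.056×20 = 7.458
Denominator: 1 + 0.12×5.9 + 0.19×22 + 0.056×12 = 6.56
R = 7.458/6.56 = 1.137 kJ/s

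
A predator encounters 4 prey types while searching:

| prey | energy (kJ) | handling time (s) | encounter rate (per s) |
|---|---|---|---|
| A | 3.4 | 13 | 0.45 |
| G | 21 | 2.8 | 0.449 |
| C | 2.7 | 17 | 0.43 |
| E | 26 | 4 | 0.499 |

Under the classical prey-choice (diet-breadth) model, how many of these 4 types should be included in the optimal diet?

2

E/h in descending order: G 7.5, E 6.5, A 0.262, C 0.159 kJ/s. The optimal diet is the largest prefix of this list for which every included type satisfies E_i/h_i > R on the types above it.
Rate on top 1: 4.177. E: 6.5 > 4.177 → include.
Rate on top 2: 5.267. A: 0.262 < 5.267 → exclude; stop.
Optimal diet: G, E — 2 of 4 types.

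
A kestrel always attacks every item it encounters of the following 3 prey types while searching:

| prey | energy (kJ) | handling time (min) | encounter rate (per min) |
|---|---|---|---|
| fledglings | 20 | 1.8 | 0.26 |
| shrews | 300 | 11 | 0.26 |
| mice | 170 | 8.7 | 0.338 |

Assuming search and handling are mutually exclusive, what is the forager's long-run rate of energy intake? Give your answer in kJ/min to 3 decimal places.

19.352 kJ/min

R = (0.26×20 + 0.26×300 + 0.338×170) / (1 + 0.26×1.8 + 0.26×11 + 0.338×8.7) = 140.7/7.269 = 19.35 kJ/min.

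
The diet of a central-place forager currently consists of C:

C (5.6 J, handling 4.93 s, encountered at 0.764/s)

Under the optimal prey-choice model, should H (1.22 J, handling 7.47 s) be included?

Intake rate on the current diet: R = (0.764×5.6) / (1 + 0.764×4.93) = 4.278/4.767 = 0.8976 J/s.
H: E/h = 1.22/7.47 = 0.1633 J/s.
Since 0.1633 < R, time spent handling H is better spent searching.

No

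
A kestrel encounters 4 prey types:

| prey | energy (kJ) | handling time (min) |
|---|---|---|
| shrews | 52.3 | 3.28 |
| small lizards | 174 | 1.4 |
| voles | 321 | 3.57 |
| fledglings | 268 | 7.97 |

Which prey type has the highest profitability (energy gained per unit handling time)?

Profitability E/h (kJ/min): shrews = 52.3/3.28 = 15.9, small lizards = 174/1.4 = 124, voles = 321/3.57 = 89.9, fledglings = 268/7.97 = 33.6.
Ranked: small lizards > voles > fledglings > shrews.

small lizards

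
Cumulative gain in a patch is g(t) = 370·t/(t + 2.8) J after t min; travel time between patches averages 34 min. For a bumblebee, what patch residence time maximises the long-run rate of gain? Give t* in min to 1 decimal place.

9.8 min

Maximise g(t)/(T+t): set derivative to zero → g'(t)(T+t) = g(t).
g'(t) = 370·2.8/(t + 2.8)². Setting 370·2.8/(t+2.8)² = 370t/[(t+2.8)(34+t)] gives 2.8(34+t) = t(t+2.8), so t² = 2.8×34 = 95.2.
t* = √95.2 = 9.757 min.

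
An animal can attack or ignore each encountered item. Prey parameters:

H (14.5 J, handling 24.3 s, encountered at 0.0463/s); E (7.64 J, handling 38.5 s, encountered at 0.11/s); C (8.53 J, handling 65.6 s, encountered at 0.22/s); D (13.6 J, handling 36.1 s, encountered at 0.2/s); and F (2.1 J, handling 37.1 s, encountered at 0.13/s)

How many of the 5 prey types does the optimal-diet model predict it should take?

2

Profitabilities (E/h, J/s): H 0.597, D 0.377, E 0.198, C 0.13, F 0.0566. Add prey in this order while the next type's profitability exceeds the intake rate on those already taken.
Rate on top 1: 0.3159. D: 0.377 > 0.3159 → include.
Rate on top 2: 0.3629. E: 0.198 < 0.3629 → exclude; stop.
Optimal diet: H, D — 2 of 5 types.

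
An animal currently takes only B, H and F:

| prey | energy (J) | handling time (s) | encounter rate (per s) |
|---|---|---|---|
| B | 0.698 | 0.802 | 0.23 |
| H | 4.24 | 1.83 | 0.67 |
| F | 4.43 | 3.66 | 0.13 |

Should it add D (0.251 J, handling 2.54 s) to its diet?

No

Intake rate on the current diet: R = (0.23×0.698 + 0.67×4.24 + 0.13×4.43) / (1 + 0.23×0.802 + 0.67×1.83 + 0.13×3.66) = 3.577/2.886 = 1.239 J/s.
Profitability of D: 0.251/2.54 = 0.09882 J/s.
0.09882 < 1.239, so adding D would lower the average — exclude it.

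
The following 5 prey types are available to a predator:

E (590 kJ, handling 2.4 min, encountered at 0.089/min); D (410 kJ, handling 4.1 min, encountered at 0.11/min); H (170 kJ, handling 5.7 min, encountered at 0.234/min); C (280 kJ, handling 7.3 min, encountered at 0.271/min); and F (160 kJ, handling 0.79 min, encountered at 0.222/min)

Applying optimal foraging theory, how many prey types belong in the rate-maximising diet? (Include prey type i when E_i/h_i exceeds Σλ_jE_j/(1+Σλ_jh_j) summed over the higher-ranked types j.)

E/h in descending order: E 246, F 203, D 100, C 38.4, H 29.8 kJ/min. The optimal diet is the largest prefix of this list for which every included type satisfies E_i/h_i > R on the types above it.
Rate on top 1: 43.27. F: 203 > 43.27 → include.
Rate on top 2: 63.38. D: 100 > 63.38 → include.
Rate on top 3: 72.35. C: 38.4 < 72.35 → exclude; stop.
Optimal diet: E, F, D — 3 of 5 types.

3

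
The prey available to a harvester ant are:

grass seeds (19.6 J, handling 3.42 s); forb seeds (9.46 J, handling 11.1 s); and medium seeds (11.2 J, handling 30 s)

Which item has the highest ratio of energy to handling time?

In descending order of E/h:
grass seeds: 19.6/3.42 = 5.73 J/s
forb seeds: 9.46/11.1 = 0.852 J/s
medium seeds: 11.2/30 = 0.373 J/s

grass seeds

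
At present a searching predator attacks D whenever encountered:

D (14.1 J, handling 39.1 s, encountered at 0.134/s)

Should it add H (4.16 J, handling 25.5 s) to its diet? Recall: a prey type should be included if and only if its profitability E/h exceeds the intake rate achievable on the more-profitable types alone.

On D alone, R = ΣλE/(1+Σλh) = 1.889/6.239 = 0.3028 J/s.
H: E/h = 4.16/25.5 = 0.1631 J/s.
0.1631 < 0.3028, so adding H would lower the average — exclude it.

No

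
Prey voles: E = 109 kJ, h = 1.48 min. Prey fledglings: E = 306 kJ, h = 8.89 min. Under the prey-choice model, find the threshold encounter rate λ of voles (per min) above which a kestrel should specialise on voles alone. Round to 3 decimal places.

At the threshold, the rate on voles alone equals the profitability of fledglings: λ·109/(1 + λ·1.48) = 306/8.89 = 34.42.
Rearranging, λ(109 − 34.42×1.48) = 34.42, so λ = 34.42/58.06 = 0.5929 per min.

0.593 per min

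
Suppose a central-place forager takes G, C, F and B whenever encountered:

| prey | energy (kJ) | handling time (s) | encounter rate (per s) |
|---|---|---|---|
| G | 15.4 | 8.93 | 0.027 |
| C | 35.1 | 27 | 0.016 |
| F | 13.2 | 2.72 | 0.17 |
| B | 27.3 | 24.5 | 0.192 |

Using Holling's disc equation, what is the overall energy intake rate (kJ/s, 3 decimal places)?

R = Σλ_iE_i / (1 + Σλ_ih_i)
Numerator: 0.027×15.4 + 0.016×35.1 + 0.17×13.2 + 0.192×27.3 = 8.463
Denominator: 1 + 0.027×8.93 + 0.016×27 + 0.17×2.72 + 0.192×24.5 = 6.84
R = 8.463/6.84 = 1.237 kJ/s

1.237 kJ/s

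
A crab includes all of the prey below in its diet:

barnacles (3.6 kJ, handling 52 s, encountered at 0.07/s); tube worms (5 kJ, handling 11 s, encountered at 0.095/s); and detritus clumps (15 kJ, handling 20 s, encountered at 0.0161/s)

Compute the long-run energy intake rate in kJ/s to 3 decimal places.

Energy encountered per unit search time: 0.07×3.6 + 0.095×5 + 0.0161×15 = 0.9685 kJ/s.
Handling time per unit search time: 0.07×52 + 0.095×11 + 0.0161×20 = 5.007.
Rate = 0.9685/(1 + 5.007) = 0.1612 kJ/s.

0.161 kJ/s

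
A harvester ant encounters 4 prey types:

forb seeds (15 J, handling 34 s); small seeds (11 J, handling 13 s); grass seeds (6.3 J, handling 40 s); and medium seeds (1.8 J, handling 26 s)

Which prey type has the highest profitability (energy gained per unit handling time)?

small seeds

Profitability E/h (J/s): forb seeds = 15/34 = 0.441, small seeds = 11/13 = 0.846, grass seeds = 6.3/40 = 0.158, medium seeds = 1.8/26 = 0.0692.
Ranked: small seeds > forb seeds > grass seeds > medium seeds.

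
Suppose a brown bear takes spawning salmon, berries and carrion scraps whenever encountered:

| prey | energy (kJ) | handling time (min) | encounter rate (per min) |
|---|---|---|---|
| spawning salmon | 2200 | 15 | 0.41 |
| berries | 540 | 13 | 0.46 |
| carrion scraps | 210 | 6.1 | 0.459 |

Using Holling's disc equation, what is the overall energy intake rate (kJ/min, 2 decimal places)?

R = (0.41×2200 + 0.46×540 + 0.459×210) / (1 + 0.41×15 + 0.46×13 + 0.459×6.1) = 1247/15.93 = 78.27 kJ/min.

78.27 kJ/min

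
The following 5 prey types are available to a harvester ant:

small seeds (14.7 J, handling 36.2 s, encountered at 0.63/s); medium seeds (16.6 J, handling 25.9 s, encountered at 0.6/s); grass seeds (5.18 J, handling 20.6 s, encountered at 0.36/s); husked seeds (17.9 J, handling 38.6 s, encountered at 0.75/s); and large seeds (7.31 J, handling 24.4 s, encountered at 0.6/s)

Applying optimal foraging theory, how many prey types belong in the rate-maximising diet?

1

Rank by E/h (J/s): medium seeds 0.641, husked seeds 0.464, small seeds 0.406, large seeds 0.3, grass seeds 0.251. Include each in turn until the next type's E/h falls below the running intake rate.
Rate on top 1: 0.6022. husked seeds: 0.464 < 0.6022 → exclude; stop.
Optimal diet: medium seeds — 1 of 5 types.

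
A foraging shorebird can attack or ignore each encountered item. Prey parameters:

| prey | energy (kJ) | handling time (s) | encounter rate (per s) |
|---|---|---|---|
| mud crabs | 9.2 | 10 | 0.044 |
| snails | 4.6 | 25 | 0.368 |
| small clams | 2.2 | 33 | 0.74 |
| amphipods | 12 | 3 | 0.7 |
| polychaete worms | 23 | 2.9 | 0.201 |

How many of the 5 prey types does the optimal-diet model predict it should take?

2

Profitabilities (E/h, kJ/s): polychaete worms 7.93, amphipods 4, mud crabs 0.92, snails 0.184, small clams 0.0667. Add prey in this order while the next type's profitability exceeds the intake rate on those already taken.
Rate on top 1: 2.921. amphipods: 4 > 2.921 → include.
Rate on top 2: 3.536. mud crabs: 0.92 < 3.536 → exclude; stop.
Optimal diet: polychaete worms, amphipods — 2 of 5 types.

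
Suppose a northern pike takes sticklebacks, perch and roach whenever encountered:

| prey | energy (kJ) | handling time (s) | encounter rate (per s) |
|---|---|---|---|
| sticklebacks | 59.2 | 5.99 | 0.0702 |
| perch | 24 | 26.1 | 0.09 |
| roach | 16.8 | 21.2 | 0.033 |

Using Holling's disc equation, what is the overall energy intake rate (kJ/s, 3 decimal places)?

R = Σλ_iE_i / (1 + Σλ_ih_i)
Numerator: 0.0702×59.2 + 0.09×24 + 0.033×16.8 = 6.87
Denominator: 1 + 0.0702×5.99 + 0.09×26.1 + 0.033×21.2 = 4.469
R = 6.87/4.469 = 1.537 kJ/s

1.537 kJ/s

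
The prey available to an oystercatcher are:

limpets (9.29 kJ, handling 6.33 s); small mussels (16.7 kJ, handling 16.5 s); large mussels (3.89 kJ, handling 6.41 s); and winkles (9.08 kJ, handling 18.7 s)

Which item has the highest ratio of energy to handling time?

In descending order of E/h:
limpets: 9.29/6.33 = 1.47 kJ/s
small mussels: 16.7/16.5 = 1.01 kJ/s
large mussels: 3.89/6.41 = 0.607 kJ/s
winkles: 9.08/18.7 = 0.486 kJ/s

limpets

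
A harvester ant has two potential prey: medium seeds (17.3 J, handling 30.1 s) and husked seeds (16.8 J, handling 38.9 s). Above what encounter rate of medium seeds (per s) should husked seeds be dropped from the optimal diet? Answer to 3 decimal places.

0.100 per s

The zero-one rule: include husked seeds iff E₂/h₂ > λE₁/(1+λh₁). Equality gives the switch point.
λE₁h₂ = E₂ + λE₂h₁ ⇒ λ = E₂/(E₁h₂ − E₂h₁) = 16.8/(673 − 505.7) = 0.1004 per s.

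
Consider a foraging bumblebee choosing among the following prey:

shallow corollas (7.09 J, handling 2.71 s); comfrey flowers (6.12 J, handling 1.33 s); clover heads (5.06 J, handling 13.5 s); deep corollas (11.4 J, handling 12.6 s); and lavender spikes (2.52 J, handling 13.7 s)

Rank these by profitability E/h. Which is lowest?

In descending order of E/h:
comfrey flowers: 6.12/1.33 = 4.6 J/s
shallow corollas: 7.09/2.71 = 2.62 J/s
deep corollas: 11.4/12.6 = 0.905 J/s
clover heads: 5.06/13.5 = 0.375 J/s
lavender spikes: 2.52/13.7 = 0.184 J/s

lavender spikes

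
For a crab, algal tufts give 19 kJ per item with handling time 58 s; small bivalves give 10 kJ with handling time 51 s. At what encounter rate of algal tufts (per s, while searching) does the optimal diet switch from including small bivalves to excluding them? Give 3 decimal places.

0.026 per s

The zero-one rule: include small bivalves iff E₂/h₂ > λE₁/(1+λh₁). Equality gives the switch point.
λE₁h₂ = E₂ + λE₂h₁ ⇒ λ = E₂/(E₁h₂ − E₂h₁) = 10/(969 − 580) = 0.02571 per s.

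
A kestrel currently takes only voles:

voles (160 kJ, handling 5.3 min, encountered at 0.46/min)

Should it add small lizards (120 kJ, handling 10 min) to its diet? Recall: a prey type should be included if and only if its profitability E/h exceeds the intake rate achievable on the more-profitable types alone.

On voles alone, R = ΣλE/(1+Σλh) = 73.6/3.438 = 21.41 kJ/min.
small lizards: E/h = 120/10 = 12 kJ/min.
Since 12 < R, time spent handling small lizards is better spent searching.

No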